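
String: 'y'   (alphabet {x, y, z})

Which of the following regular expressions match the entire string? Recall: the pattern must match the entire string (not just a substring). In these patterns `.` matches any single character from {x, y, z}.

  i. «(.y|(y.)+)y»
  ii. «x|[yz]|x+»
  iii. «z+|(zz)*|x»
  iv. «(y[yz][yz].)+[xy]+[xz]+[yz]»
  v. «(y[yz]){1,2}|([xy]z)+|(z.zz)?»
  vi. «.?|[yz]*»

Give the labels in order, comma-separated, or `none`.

ii, vi

i → no match
ii → match
iii → no match
iv → no match
v → no match
vi → match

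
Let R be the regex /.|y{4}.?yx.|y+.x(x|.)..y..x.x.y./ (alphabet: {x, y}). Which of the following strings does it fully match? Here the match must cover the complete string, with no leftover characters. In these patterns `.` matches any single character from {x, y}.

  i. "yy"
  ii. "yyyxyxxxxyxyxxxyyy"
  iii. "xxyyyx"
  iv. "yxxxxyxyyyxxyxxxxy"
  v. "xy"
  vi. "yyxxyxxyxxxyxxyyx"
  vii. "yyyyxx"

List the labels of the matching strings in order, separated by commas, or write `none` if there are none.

none

i → no match
ii → no match
iii → no match
iv → no match
v → no match
vi → no match
vii → no match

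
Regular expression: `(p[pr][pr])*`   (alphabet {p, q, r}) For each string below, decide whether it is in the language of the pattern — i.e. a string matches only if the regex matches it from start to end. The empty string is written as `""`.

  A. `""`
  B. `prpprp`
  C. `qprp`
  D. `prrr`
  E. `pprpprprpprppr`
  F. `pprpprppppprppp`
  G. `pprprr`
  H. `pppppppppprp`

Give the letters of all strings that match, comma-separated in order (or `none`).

A. `""` → match
B. `prpprp` → match
C. `qprp` → no match
D. `prrr` → no match
E → no match
F → match
G. `pprprr` → match
H. `pppppppppprp` → match

A, B, F, G, H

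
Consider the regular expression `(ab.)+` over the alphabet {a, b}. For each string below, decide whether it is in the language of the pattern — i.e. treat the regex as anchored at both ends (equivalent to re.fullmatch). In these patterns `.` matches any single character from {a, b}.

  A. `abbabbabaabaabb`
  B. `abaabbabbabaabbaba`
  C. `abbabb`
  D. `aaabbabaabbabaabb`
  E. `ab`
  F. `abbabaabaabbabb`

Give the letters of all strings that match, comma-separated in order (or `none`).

A, B, C, F

A → match
B → match
C → match
D → no match — must start with `ab`
E → no match
F → match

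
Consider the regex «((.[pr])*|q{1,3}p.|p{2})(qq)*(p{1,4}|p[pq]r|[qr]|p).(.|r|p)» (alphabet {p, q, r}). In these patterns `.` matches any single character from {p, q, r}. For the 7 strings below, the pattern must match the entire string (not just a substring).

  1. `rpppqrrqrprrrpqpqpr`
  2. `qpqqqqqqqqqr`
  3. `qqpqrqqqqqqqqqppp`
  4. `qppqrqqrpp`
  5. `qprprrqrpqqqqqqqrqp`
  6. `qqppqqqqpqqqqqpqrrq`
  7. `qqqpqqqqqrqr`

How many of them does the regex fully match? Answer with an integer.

1 → no match
2 → match
3 → no match
4 → no match
5 → no match
6 → no match
7 → match
Total matched: 2

2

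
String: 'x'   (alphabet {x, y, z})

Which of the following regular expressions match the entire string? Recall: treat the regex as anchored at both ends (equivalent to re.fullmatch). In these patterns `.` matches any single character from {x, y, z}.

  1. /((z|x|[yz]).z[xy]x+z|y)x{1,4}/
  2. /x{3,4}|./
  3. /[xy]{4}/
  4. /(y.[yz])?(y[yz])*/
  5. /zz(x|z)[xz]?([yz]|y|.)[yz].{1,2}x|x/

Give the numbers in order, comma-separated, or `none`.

2, 5

1 → no match
2 → match
3 → no match
4 → no match
5 → match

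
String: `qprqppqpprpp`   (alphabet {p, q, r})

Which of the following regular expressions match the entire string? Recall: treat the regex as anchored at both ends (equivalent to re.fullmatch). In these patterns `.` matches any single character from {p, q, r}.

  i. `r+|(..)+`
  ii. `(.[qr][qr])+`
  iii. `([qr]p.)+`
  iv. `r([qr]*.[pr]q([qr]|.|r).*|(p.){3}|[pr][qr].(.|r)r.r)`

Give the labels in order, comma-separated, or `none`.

i, iii

i → match
ii → no match
iii → match
iv → no match — must start with `r`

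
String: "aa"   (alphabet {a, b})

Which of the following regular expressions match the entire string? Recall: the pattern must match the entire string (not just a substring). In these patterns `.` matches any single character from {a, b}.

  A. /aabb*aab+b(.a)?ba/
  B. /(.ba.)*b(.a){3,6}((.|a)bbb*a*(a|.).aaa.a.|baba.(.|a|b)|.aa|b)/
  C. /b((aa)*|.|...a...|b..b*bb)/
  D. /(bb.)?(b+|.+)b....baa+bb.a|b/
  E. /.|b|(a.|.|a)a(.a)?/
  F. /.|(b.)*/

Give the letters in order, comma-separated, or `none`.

E

A → no match — must start with "aab"
B → no match
C → no match — must start with "b"
D → no match
E → match
F → no match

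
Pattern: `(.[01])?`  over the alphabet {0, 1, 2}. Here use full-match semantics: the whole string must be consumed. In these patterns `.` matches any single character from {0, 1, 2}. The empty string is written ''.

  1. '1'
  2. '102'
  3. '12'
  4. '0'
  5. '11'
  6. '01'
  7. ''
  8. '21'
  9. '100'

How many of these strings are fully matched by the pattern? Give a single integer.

4

1 → no match
2 → no match
3 → no match
4 → no match
5 → match
6 → match
7 → match
8 → match
9 → no match
Total matched: 4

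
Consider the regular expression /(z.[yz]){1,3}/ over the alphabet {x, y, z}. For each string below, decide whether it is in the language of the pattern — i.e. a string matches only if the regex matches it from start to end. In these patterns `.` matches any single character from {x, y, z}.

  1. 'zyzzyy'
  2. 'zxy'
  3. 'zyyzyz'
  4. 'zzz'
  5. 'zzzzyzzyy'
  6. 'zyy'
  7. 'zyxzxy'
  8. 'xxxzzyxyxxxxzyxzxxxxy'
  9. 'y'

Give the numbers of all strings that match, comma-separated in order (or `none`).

1, 2, 3, 4, 5, 6

1 → match
2 → match
3 → match
4 → match
5 → match
6 → match
7 → no match
8 → no match — must start with 'z'
9 → no match — must start with 'z'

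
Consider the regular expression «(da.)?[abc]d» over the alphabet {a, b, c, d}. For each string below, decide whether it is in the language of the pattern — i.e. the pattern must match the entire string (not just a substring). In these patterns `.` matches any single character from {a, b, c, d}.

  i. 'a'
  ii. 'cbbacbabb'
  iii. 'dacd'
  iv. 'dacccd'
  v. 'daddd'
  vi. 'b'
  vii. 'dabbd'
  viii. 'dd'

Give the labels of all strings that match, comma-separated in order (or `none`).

i → no match — must end with 'd'
ii → no match — must end with 'd'
iii → no match
iv → no match
v → no match
vi → no match — must end with 'd'
vii → match
viii → no match

vii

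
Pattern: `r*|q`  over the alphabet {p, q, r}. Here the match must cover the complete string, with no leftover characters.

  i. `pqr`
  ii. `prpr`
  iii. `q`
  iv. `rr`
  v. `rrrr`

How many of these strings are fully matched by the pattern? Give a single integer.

3

i → no match
ii → no match
iii → match
iv → match
v → match
Total matched: 3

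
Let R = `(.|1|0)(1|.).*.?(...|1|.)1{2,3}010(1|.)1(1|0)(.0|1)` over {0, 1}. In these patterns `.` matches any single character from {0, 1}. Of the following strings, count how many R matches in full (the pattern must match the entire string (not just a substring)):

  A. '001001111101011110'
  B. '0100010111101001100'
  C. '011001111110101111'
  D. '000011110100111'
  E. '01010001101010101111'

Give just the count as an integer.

A → match
B → match
C → match
D → match
E → no match
Total matched: 4

4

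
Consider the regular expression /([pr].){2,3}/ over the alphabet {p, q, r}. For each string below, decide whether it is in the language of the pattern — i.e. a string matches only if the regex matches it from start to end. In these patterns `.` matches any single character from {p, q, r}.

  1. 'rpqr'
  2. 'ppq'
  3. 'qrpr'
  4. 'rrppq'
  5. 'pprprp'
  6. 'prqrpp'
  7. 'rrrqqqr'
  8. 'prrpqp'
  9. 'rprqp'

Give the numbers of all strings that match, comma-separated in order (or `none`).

1 → no match
2 → no match
3 → no match
4 → no match
5 → match
6 → no match
7 → no match
8 → no match
9 → no match

5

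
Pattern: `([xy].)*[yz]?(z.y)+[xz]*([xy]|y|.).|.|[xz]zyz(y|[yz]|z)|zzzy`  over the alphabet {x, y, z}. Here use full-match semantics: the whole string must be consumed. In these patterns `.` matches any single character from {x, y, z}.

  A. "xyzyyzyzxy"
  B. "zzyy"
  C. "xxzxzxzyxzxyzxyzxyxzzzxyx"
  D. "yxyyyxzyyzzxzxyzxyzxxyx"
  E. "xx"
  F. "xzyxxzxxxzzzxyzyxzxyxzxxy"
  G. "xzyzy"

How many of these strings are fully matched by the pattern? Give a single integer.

A → no match
B → no match
C → no match
D → no match
E → no match
F → no match
G → match
Total matched: 1

1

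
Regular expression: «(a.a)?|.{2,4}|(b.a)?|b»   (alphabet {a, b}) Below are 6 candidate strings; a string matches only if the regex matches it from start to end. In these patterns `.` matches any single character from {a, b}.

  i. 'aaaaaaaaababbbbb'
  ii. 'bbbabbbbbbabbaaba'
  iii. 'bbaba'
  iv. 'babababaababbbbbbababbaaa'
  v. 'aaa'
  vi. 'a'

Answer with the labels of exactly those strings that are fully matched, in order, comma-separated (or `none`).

v

i → no match
ii → no match
iii → no match
iv → no match
v → match
vi → no match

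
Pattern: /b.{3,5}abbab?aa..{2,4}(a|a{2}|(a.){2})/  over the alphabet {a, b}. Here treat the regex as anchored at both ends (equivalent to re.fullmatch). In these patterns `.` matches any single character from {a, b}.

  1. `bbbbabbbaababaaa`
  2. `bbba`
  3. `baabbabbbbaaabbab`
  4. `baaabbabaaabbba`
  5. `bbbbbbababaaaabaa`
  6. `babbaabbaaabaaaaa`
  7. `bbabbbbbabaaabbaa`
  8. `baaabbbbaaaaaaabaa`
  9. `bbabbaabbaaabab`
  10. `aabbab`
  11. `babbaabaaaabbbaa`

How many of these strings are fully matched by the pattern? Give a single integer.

1

1 → no match
2 → no match
3 → no match
4 → no match
5 → no match
6 → match
7 → no match
8 → no match
9 → no match
10 → no match — must start with `b`
11 → no match
Total matched: 1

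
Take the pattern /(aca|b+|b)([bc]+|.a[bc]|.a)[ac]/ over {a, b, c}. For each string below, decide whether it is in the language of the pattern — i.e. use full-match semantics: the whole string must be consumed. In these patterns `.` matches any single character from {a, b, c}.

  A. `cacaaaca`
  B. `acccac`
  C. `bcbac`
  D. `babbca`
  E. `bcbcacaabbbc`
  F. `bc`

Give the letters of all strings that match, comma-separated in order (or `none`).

none

A → no match
B → no match
C → no match
D → no match
E → no match
F → no match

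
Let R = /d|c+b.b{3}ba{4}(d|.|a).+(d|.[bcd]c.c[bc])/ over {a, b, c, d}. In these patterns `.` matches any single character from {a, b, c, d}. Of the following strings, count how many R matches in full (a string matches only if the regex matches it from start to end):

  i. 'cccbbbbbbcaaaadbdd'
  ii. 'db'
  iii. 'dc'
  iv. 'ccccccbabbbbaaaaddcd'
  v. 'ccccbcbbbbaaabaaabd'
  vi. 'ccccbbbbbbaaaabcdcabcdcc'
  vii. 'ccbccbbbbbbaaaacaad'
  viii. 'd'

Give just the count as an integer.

3

i → no match
ii → no match
iii → no match
iv → match
v → no match
vi → match
vii → no match
viii → match
Total matched: 3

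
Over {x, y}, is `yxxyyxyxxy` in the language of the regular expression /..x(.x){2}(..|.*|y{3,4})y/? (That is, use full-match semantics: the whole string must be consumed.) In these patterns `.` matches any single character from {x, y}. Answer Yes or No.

No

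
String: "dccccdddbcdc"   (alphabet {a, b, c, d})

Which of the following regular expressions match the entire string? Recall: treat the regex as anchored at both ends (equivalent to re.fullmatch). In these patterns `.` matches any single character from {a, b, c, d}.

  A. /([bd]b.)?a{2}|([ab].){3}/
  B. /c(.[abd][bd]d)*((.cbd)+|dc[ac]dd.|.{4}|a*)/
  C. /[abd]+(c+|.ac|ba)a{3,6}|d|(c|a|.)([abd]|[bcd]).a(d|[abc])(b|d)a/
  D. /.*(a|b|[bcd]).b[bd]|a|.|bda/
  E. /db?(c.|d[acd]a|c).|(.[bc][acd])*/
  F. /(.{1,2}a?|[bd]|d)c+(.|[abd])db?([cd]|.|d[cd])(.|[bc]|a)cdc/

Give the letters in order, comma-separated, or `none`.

A → no match
B → no match — must start with "c"
C → no match
D → no match
E → no match
F → match

F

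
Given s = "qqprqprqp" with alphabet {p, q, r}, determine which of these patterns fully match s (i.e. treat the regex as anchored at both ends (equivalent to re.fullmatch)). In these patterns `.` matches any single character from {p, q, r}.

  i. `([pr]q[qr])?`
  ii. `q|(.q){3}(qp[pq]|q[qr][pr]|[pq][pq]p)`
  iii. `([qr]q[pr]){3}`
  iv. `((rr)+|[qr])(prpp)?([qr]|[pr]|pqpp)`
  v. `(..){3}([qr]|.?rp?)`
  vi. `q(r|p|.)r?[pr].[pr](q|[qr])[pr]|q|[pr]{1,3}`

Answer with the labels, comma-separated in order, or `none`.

i → no match
ii → no match
iii → match
iv → no match
v → no match
vi → no match

iii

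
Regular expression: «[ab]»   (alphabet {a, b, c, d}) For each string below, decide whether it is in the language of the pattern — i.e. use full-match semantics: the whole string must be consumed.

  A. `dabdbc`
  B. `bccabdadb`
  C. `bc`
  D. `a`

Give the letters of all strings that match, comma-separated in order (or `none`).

D

A → no match
B → no match
C → no match
D → match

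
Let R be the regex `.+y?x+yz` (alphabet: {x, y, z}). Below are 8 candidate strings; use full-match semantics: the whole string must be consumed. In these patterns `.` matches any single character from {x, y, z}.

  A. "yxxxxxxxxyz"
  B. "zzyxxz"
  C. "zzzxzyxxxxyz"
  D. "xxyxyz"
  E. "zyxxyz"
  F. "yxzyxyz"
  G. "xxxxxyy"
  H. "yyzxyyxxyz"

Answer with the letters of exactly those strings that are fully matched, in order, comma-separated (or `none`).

A, C, D, E, F, H

A. "yxxxxxxxxyz" → match
B. "zzyxxz" → no match — must end with "xyz"
C. "zzzxzyxxxxyz" → match
D. "xxyxyz" → match
E. "zyxxyz" → match
F. "yxzyxyz" → match
G. "xxxxxyy" → no match — must end with "xyz"
H. "yyzxyyxxyz" → match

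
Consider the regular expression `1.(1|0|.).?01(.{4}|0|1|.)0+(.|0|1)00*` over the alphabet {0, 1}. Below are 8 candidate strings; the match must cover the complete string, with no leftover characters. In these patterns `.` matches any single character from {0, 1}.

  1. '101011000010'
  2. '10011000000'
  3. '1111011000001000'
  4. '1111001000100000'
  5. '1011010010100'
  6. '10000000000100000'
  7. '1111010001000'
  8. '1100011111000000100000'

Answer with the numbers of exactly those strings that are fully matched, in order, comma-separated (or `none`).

1 → match
2 → no match
3 → match
4 → no match
5 → no match
6 → no match
7 → match
8 → match

1, 3, 7, 8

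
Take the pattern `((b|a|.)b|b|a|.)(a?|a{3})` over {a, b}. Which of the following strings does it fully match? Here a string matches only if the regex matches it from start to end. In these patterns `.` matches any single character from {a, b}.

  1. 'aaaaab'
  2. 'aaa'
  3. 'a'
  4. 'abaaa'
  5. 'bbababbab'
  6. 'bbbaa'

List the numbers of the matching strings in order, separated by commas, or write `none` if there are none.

3, 4

1. 'aaaaab' → no match
2. 'aaa' → no match
3. 'a' → match
4. 'abaaa' → match
5. 'bbababbab' → no match
6. 'bbbaa' → no match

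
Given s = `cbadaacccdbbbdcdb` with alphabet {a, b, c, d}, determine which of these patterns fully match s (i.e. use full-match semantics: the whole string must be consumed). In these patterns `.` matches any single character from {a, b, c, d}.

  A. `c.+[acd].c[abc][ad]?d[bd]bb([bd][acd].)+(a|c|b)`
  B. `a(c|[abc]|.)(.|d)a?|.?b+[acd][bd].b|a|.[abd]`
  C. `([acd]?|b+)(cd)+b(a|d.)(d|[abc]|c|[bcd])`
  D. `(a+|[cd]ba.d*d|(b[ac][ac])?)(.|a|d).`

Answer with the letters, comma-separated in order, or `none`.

A

A → match
B → no match
C → no match
D → no match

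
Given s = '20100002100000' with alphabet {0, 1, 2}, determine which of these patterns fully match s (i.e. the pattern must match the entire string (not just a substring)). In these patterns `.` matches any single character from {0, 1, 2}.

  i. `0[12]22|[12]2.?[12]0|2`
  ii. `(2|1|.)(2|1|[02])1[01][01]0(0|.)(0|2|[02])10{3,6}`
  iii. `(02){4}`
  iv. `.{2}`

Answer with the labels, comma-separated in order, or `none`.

i → no match
ii → match
iii → no match — must start with '02'
iv → no match

ii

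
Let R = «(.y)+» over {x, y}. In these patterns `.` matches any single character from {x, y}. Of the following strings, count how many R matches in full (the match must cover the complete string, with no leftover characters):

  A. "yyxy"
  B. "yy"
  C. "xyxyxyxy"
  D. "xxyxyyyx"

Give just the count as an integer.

3

A → match
B → match
C → match
D → no match — must end with "y"
Total matched: 3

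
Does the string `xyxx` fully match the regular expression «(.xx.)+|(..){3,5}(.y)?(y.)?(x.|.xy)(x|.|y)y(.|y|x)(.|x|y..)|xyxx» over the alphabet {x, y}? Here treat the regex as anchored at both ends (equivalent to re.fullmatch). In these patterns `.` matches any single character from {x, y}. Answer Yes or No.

Yes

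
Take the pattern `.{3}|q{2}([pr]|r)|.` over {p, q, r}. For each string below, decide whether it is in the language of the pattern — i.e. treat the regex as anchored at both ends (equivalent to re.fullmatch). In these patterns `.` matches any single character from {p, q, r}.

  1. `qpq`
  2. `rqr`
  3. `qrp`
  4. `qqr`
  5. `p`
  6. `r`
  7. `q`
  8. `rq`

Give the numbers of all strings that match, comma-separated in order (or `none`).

1, 2, 3, 4, 5, 6, 7

1 → match
2 → match
3 → match
4 → match
5 → match
6 → match
7 → match
8 → no match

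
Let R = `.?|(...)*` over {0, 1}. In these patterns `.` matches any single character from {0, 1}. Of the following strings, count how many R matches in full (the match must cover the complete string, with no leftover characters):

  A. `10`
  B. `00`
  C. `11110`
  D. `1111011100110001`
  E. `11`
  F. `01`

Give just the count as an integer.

0

A → no match
B → no match
C → no match
D → no match
E → no match
F → no match
Total matched: 0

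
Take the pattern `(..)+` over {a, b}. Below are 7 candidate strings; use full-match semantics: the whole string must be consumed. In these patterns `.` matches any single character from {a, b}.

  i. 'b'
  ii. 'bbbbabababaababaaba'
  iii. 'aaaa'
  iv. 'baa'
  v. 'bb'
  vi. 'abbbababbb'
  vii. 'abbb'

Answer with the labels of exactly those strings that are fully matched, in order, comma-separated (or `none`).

i. 'b' → no match
ii → no match
iii. 'aaaa' → match
iv. 'baa' → no match
v. 'bb' → match
vi. 'abbbababbb' → match
vii. 'abbb' → match

iii, v, vi, vii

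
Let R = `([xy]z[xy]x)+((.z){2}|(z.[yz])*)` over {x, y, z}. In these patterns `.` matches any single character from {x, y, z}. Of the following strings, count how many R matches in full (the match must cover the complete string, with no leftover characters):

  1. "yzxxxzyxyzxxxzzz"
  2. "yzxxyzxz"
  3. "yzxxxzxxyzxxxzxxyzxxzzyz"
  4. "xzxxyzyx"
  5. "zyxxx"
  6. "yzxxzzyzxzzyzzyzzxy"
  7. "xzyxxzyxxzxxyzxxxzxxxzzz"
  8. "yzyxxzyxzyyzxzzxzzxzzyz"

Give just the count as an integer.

7

1 → match
2 → match
3 → match
4 → match
5 → no match
6 → match
7 → match
8 → match
Total matched: 7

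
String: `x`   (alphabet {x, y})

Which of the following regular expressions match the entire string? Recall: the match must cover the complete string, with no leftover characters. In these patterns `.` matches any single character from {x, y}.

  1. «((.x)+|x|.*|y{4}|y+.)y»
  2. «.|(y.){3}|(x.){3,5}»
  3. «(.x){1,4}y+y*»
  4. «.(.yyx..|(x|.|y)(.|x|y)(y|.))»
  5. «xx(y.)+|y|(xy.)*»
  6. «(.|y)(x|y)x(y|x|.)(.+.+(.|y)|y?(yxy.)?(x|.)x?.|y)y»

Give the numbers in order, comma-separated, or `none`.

2

1 → no match — must end with `y`
2 → match
3 → no match
4 → no match
5 → no match
6 → no match — must end with `y`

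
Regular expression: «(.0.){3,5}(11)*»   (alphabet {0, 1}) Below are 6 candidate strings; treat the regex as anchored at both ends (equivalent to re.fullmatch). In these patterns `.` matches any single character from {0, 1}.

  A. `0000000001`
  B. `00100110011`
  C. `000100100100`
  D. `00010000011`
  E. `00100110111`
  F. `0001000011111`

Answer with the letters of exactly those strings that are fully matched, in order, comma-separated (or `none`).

B, C, D, E, F

A. `0000000001` → no match
B. `00100110011` → match
C. `000100100100` → match
D. `00010000011` → match
E. `00100110111` → match
F → match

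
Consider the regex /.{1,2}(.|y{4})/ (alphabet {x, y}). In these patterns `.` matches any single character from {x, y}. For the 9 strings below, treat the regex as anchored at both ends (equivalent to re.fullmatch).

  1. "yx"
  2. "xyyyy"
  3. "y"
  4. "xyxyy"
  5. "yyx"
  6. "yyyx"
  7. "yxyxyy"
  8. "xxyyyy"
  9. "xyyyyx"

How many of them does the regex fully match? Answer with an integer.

4

1 → match
2 → match
3 → no match
4 → no match
5 → match
6 → no match
7 → no match
8 → match
9 → no match
Total matched: 4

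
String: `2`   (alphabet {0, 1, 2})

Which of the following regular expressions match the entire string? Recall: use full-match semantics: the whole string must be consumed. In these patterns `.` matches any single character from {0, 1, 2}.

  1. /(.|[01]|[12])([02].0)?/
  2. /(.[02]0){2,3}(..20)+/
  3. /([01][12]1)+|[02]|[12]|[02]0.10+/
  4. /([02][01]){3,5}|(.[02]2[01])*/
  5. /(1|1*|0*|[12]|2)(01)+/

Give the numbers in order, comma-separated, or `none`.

1 → match
2 → no match — must end with `20`
3 → match
4 → no match
5 → no match — must end with `01`

1, 3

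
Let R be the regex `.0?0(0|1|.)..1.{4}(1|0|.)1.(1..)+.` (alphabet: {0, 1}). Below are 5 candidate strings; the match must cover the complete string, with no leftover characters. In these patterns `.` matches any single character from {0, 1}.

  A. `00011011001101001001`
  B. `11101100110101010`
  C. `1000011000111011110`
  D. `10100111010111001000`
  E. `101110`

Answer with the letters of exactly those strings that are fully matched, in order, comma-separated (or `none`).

D

A → no match
B → no match
C → no match
D → match
E → no match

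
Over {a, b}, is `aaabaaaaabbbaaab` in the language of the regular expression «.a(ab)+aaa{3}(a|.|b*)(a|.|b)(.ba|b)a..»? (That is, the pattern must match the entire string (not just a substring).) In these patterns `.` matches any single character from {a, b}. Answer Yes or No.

Yes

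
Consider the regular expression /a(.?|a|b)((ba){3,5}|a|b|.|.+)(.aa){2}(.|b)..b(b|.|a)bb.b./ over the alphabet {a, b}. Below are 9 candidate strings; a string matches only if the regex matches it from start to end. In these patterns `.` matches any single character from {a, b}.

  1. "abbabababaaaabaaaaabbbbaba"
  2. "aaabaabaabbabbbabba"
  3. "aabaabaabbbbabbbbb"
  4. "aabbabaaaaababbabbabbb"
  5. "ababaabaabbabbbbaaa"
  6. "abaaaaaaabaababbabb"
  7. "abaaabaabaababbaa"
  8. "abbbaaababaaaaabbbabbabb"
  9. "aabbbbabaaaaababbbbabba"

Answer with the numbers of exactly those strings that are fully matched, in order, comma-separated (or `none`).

1 → match
2 → no match
3 → match
4 → no match
5 → no match
6 → match
7 → no match
8 → no match
9 → no match

1, 3, 6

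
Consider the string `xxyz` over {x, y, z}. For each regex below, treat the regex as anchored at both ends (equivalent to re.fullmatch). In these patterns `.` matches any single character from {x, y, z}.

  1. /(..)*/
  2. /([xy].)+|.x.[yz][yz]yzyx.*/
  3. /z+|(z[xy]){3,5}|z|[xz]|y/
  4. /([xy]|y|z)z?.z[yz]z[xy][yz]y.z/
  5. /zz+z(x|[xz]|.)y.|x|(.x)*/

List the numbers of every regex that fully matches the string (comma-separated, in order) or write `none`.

1 → match
2 → match
3 → no match
4 → no match
5 → no match

1, 2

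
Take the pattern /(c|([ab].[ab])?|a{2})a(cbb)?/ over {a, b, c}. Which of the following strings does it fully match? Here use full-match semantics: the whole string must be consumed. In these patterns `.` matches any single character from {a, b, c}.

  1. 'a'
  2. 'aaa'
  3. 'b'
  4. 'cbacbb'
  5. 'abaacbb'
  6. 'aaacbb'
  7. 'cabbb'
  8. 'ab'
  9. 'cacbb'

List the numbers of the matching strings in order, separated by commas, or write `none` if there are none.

1, 2, 5, 6, 9

1 → match
2 → match
3 → no match
4 → no match
5 → match
6 → match
7 → no match
8 → no match
9 → match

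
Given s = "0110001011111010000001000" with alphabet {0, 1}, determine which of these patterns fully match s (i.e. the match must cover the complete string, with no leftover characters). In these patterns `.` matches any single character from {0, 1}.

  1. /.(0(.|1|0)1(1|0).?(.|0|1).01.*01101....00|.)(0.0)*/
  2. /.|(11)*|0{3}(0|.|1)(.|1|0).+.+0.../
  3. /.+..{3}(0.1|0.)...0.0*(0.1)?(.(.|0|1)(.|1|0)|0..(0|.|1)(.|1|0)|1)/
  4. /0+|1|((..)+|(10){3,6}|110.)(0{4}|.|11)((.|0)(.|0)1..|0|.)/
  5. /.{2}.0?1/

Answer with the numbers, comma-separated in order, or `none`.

1 → no match
2 → no match
3 → match
4 → no match
5 → no match — must end with "1"

3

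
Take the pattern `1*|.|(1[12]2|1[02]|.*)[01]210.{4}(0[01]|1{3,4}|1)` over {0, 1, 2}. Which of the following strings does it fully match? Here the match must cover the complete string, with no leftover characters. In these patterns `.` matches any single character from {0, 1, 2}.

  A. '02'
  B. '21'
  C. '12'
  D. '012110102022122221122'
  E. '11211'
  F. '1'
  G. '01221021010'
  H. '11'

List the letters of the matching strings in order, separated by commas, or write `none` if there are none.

A → no match
B → no match
C → no match
D → no match
E → no match
F → match
G → no match
H → match

F, H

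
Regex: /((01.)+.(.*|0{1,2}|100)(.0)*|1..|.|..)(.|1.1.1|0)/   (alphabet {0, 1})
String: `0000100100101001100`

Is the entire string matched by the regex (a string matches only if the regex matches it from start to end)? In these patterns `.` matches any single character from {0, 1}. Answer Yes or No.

No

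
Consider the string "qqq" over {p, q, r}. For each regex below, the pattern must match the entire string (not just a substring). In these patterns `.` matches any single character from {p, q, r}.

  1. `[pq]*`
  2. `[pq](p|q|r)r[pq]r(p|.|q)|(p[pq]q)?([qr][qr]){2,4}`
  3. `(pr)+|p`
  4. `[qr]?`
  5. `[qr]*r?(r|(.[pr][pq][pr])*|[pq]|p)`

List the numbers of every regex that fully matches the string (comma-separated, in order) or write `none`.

1, 5

1 → match
2 → no match
3 → no match
4 → no match
5 → match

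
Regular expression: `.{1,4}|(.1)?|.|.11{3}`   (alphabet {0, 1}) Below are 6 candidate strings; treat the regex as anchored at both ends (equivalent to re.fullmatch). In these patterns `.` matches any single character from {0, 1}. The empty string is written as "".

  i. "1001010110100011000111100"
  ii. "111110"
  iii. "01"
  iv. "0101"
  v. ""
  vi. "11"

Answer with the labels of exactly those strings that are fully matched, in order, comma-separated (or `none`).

iii, iv, v, vi

i → no match
ii → no match
iii → match
iv → match
v → match
vi → match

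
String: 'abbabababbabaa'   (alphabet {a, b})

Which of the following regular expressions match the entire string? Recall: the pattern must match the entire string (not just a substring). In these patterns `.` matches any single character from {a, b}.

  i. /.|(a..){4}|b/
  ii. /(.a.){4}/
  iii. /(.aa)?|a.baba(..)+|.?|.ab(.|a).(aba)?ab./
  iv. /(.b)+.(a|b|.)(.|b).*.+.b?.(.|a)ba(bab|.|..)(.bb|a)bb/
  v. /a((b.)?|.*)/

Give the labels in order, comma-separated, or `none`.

i → no match
ii → no match
iii → match
iv → no match — must end with 'bb'
v → match

iii, v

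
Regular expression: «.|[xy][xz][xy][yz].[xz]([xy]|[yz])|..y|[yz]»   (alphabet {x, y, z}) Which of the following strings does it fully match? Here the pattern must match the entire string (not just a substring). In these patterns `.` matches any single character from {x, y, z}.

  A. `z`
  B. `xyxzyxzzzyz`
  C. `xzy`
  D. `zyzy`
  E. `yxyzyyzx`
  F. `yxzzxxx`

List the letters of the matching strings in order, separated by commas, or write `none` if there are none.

A. `z` → match
B. `xyxzyxzzzyz` → no match
C. `xzy` → match
D. `zyzy` → no match
E. `yxyzyyzx` → no match
F. `yxzzxxx` → no match

A, C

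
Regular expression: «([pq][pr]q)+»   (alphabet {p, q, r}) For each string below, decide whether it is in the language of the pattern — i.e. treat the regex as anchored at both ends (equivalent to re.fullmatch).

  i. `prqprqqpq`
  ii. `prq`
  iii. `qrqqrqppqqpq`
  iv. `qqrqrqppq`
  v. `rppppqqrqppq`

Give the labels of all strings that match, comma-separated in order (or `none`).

i. `prqprqqpq` → match
ii. `prq` → match
iii. `qrqqrqppqqpq` → match
iv. `qqrqrqppq` → no match
v. `rppppqqrqppq` → no match

i, ii, iii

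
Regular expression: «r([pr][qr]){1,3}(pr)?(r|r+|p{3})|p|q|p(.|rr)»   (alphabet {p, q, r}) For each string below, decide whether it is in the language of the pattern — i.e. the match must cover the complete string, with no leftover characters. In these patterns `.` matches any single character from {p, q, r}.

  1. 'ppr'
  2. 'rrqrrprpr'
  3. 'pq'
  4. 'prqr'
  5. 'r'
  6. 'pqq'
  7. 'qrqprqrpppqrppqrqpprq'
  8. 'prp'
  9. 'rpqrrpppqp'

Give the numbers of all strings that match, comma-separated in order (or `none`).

1. 'ppr' → no match
2. 'rrqrrprpr' → no match
3. 'pq' → match
4. 'prqr' → no match
5. 'r' → no match
6. 'pqq' → no match
7 → no match
8. 'prp' → no match
9. 'rpqrrpppqp' → no match

3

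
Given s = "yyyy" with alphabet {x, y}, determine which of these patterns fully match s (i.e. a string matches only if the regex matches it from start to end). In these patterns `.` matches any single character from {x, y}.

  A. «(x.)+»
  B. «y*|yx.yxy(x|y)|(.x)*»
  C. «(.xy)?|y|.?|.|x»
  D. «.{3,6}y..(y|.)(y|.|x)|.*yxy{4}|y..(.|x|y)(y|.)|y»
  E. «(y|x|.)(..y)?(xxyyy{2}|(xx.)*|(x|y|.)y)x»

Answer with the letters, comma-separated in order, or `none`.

B

A → no match — must start with "x"
B → match
C → no match
D → no match
E → no match — must end with "x"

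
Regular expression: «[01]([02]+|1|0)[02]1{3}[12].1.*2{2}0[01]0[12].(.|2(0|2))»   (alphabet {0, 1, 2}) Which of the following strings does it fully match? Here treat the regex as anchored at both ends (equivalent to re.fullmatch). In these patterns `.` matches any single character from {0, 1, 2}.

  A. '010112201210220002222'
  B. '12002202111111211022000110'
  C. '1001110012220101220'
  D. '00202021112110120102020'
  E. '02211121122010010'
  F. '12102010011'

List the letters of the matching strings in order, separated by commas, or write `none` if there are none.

B

A → no match
B → match
C → no match
D → no match
E → no match
F → no match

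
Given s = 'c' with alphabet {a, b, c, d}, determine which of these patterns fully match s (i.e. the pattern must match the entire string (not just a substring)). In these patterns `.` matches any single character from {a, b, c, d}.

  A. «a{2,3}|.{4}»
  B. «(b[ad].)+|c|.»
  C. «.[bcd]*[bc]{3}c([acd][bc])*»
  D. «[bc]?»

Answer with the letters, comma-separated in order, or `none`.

B, D

A → no match
B → match
C → no match
D → match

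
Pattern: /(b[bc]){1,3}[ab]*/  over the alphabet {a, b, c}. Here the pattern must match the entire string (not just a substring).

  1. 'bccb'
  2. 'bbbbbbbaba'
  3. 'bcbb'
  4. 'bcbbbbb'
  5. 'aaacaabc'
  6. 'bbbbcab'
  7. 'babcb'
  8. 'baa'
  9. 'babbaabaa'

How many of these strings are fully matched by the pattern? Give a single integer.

3

1 → no match
2 → match
3 → match
4 → match
5 → no match — must start with 'b'
6 → no match
7 → no match
8 → no match
9 → no match
Total matched: 3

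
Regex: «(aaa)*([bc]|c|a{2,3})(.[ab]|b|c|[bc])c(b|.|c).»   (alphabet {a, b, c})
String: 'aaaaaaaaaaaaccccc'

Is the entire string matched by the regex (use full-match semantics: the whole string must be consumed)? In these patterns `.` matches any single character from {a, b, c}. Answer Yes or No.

Yes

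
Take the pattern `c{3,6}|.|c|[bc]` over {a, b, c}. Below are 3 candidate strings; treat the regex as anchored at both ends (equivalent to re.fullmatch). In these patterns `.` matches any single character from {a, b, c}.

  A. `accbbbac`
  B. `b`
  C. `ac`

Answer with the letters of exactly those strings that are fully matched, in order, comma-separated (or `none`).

A → no match
B → match
C → no match

B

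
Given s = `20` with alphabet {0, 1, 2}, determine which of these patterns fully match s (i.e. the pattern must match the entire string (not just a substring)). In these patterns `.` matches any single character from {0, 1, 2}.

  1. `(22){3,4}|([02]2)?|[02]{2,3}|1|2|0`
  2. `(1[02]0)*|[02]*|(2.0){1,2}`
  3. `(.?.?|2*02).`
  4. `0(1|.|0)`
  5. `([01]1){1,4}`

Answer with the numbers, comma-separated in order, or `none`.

1 → match
2 → match
3 → match
4 → no match — must start with `0`
5 → no match — must end with `1`

1, 2, 3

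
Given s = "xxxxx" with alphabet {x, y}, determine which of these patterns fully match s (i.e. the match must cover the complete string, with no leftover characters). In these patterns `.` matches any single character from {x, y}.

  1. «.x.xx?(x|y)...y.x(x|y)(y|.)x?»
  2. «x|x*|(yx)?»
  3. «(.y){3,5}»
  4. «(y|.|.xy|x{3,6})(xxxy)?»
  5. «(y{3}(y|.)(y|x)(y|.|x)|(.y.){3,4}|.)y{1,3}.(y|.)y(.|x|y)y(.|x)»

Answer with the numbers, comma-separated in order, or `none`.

1 → no match
2 → match
3 → no match — must end with "y"
4 → match
5 → no match

2, 4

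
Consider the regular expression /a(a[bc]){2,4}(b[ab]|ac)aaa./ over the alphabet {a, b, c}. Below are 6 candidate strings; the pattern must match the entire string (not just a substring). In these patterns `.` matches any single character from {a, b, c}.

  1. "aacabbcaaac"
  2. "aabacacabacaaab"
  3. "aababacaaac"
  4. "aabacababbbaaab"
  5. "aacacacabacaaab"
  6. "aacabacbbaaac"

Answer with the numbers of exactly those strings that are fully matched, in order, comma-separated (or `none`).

1. "aacabbcaaac" → no match
2 → match
3. "aababacaaac" → match
4 → match
5 → match
6 → match

2, 3, 4, 5, 6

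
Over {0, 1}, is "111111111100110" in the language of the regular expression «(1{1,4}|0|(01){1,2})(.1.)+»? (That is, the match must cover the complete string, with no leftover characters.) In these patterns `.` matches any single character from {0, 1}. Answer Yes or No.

No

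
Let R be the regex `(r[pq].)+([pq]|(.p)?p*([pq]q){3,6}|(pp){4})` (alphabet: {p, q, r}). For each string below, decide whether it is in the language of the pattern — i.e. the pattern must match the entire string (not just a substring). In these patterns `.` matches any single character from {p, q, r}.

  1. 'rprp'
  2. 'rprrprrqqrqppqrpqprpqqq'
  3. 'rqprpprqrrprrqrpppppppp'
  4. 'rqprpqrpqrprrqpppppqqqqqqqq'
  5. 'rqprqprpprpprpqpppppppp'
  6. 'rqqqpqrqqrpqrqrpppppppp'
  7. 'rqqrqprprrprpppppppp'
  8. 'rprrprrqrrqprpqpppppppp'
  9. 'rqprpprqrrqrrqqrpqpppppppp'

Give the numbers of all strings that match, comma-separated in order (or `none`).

1, 3, 4, 5, 7, 8, 9

1 → match
2 → no match
3 → match
4 → match
5 → match
6 → no match
7 → match
8 → match
9 → match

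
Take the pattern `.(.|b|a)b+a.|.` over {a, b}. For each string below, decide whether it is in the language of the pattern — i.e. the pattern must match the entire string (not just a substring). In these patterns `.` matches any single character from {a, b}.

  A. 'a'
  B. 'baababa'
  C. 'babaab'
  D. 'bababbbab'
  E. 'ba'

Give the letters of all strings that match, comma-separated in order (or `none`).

A

A. 'a' → match
B. 'baababa' → no match
C. 'babaab' → no match
D. 'bababbbab' → no match
E. 'ba' → no match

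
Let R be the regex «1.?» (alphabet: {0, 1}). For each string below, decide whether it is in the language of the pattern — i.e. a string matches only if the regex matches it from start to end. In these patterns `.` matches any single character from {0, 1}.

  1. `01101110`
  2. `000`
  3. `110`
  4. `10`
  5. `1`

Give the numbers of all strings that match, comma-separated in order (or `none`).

4, 5

1 → no match — must start with `1`
2 → no match — must start with `1`
3 → no match
4 → match
5 → match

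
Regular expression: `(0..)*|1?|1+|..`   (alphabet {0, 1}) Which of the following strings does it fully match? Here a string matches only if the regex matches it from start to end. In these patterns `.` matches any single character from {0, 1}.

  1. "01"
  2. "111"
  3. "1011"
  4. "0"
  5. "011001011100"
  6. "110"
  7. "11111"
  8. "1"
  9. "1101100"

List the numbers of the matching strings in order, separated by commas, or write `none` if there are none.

1, 2, 7, 8

1 → match
2 → match
3 → no match
4 → no match
5 → no match
6 → no match
7 → match
8 → match
9 → no match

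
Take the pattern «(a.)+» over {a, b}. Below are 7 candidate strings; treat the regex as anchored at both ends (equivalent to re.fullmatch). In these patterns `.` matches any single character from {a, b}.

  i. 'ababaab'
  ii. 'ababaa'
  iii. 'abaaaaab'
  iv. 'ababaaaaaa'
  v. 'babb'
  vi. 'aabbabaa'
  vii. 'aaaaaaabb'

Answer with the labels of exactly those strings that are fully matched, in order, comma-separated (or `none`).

i → no match
ii → match
iii → match
iv → match
v → no match — must start with 'a'
vi → no match
vii → no match

ii, iii, iv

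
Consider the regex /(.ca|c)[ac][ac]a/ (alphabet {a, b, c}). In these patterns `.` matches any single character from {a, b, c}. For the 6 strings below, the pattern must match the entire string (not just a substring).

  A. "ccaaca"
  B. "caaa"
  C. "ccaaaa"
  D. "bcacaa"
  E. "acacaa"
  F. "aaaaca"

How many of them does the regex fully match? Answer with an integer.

A → match
B → match
C → match
D → match
E → match
F → no match
Total matched: 5

5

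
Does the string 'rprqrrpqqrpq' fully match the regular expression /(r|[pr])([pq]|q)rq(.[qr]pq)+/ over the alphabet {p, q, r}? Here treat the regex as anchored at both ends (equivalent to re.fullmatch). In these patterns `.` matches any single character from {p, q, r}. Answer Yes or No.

Yes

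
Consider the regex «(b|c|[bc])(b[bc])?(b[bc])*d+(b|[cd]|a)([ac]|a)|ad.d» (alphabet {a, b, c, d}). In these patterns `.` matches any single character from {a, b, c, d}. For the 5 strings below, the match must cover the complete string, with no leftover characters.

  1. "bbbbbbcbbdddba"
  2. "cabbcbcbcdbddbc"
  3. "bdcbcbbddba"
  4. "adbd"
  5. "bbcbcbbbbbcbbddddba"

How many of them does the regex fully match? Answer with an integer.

1 → match
2 → no match
3. "bdcbcbbddba" → no match
4. "adbd" → match
5 → match
Total matched: 3

3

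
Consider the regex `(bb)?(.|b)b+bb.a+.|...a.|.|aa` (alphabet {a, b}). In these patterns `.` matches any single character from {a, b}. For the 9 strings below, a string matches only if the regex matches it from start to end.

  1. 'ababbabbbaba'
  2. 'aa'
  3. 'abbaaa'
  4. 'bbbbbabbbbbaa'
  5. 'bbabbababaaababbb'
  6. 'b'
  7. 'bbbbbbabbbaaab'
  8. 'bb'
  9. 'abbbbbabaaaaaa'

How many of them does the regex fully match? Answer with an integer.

2

1 → no match
2 → match
3 → no match
4 → no match
5 → no match
6 → match
7 → no match
8 → no match
9 → no match
Total matched: 2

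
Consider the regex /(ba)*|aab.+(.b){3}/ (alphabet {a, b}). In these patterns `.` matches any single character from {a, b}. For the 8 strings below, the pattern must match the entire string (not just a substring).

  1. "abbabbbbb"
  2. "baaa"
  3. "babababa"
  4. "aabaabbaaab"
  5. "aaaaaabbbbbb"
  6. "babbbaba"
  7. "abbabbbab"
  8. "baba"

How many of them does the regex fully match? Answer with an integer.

1 → no match
2 → no match
3 → match
4 → no match
5 → no match
6 → no match
7 → no match
8 → match
Total matched: 2

2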